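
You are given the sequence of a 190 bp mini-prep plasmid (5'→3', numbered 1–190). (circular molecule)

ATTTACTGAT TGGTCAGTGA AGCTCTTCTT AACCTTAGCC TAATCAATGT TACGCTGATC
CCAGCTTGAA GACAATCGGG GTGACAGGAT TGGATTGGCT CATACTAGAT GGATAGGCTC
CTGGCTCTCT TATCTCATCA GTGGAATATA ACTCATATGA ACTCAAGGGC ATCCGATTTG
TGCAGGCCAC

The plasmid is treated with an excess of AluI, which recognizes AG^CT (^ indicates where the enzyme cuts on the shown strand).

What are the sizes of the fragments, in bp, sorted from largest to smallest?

AluI sites (AGCT) start at positions 21, 63.
AluI cuts after base 2 of each site, so after positions 22, 64.
Circular molecule, 2 cuts → 2 fragments:
  23–64 → 42 bp
  65–190 then 1–22 → 126 + 22 = 148 bp
Sorted largest to smallest: 148, 42 bp.

148, 42 bp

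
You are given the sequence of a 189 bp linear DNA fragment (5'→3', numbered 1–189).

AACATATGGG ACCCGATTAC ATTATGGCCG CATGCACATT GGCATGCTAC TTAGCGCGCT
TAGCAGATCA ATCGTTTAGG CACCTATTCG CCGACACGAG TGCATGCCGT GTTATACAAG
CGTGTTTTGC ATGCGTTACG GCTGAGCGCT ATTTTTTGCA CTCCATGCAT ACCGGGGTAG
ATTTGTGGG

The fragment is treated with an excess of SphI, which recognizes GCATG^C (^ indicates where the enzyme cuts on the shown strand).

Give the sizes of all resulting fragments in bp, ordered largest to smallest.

60, 56, 34, 27, 12 bp

SphI sites (GCATGC) start at positions 30, 42, 102, 129.
SphI cuts after base 5 of each site (before the last base), so after positions 34, 46, 106, 133.
Linear molecule, 4 cuts → 5 fragments:
  1–34 → 34 bp
  35–46 → 12 bp
  47–106 → 60 bp
  107–133 → 27 bp
  134–189 → 56 bp
Sorted largest to smallest: 60, 56, 34, 27, 12 bp.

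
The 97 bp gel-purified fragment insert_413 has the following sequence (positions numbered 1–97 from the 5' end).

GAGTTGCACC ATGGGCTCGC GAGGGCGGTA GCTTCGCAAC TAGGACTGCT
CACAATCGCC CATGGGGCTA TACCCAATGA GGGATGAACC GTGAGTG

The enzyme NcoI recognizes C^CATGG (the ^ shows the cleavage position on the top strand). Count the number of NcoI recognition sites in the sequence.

2

CCATGG occurs starting at positions 9, 60.
NcoI cuts at 2 sites.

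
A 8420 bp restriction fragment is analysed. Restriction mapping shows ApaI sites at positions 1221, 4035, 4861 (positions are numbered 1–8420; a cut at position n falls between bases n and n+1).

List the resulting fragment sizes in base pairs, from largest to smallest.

3559, 2814, 1221, 826 bp

Linear molecule, 3 cuts → 4 fragments:
  1221 − 0 = 1221 bp
  4035 − 1221 = 2814 bp
  4861 − 4035 = 826 bp
  8420 − 4861 = 3559 bp
Sorted largest to smallest: 3559, 2814, 1221, 826 bp.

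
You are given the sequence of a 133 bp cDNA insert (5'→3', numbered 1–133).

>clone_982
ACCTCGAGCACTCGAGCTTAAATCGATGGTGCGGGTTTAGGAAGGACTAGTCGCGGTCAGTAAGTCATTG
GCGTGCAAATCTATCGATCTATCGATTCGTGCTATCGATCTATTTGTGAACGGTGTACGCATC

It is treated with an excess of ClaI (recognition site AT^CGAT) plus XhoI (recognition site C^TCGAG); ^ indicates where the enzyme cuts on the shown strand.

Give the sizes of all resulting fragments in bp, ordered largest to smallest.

ClaI sites (ATCGAT) start at positions 22, 83, 91, 104.
ClaI cuts after base 2 of each site, so after positions 23, 84, 92, 105.
XhoI sites (CTCGAG) start at positions 3, 11.
XhoI cuts after the first base of each site, so after positions 3, 11.
Combined cut positions: 3, 11, 23, 84, 92, 105.
Linear molecule, 6 cuts → 7 fragments:
  1–3 → 3 bp
  4–11 → 8 bp
  12–23 → 12 bp
  24–84 → 61 bp
  85–92 → 8 bp
  93–105 → 13 bp
  106–133 → 28 bp
Sorted largest to smallest: 61, 28, 13, 12, 8, 8, 3 bp.

61, 28, 13, 12, 8, 8, 3 bp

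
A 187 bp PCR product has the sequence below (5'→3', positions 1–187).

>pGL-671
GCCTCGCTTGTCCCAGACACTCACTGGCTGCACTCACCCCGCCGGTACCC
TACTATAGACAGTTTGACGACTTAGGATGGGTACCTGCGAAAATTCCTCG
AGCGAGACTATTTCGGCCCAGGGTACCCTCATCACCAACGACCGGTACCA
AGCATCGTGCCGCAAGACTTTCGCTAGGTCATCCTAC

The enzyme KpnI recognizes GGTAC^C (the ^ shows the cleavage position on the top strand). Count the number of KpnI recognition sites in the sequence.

4

GGTACC occurs starting at positions 44, 80, 122, 144.
KpnI cuts at 4 sites.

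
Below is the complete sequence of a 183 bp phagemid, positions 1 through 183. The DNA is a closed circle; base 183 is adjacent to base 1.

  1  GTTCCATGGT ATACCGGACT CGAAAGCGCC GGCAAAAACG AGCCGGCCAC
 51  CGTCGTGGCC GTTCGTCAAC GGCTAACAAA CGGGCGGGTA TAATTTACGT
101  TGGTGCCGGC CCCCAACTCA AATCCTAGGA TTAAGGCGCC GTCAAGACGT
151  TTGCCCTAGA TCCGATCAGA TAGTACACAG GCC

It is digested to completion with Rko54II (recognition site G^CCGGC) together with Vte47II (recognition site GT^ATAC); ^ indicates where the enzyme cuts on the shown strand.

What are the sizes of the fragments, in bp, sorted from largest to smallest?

88, 63, 18, 14 bp

Rko54II sites (GCCGGC) start at positions 28, 42, 105.
Rko54II cuts after the first base of each site, so after positions 28, 42, 105.
The Vte47II site (GTATAC) starts at position 9.
Vte47II cuts after base 2 of each site, so after position 10.
Combined cut positions: 10, 28, 42, 105.
Circular molecule, 4 cuts → 4 fragments:
  11–28 → 18 bp
  29–42 → 14 bp
  43–105 → 63 bp
  106–183 then 1–10 → 78 + 10 = 88 bp
Sorted largest to smallest: 88, 63, 18, 14 bp.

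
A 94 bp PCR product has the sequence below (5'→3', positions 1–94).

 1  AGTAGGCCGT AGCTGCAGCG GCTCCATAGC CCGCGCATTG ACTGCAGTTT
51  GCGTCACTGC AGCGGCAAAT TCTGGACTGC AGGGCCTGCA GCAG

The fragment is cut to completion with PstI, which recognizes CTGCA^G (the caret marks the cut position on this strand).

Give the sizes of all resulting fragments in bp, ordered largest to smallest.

PstI sites (CTGCAG) start at positions 13, 42, 57, 77, 86.
PstI cuts after base 5 of each site (before the last base), so after positions 17, 46, 61, 81, 90.
Linear molecule, 5 cuts → 6 fragments:
  1–17 → 17 bp
  18–46 → 29 bp
  47–61 → 15 bp
  62–81 → 20 bp
  82–90 → 9 bp
  91–94 → 4 bp
Sorted largest to smallest: 29, 20, 17, 15, 9, 4 bp.

29, 20, 17, 15, 9, 4 bp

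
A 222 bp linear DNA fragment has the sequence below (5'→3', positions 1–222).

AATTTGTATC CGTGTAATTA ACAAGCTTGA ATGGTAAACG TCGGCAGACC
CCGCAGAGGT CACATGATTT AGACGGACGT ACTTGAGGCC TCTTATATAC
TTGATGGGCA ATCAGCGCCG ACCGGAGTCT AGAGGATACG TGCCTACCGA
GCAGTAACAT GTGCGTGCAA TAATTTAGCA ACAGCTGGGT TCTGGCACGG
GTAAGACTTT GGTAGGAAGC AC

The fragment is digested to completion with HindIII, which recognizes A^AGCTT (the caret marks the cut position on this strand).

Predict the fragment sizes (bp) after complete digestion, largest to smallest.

The HindIII site (AAGCTT) starts at position 23.
HindIII cuts after the first base of each site, so after position 23.
Linear molecule, 1 cut → 2 fragments:
  1–23 → 23 bp
  24–222 → 199 bp
Sorted largest to smallest: 199, 23 bp.

199, 23 bp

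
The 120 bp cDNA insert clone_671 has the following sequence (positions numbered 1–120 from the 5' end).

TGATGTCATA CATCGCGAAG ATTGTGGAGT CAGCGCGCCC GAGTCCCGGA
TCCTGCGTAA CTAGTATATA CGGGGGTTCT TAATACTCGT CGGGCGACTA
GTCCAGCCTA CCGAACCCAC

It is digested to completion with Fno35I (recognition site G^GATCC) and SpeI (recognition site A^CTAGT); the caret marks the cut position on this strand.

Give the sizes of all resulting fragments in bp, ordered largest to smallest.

The Fno35I site (GGATCC) starts at position 48.
Fno35I cuts after the first base of each site, so after position 48.
SpeI sites (ACTAGT) start at positions 60, 97.
SpeI cuts after the first base of each site, so after positions 60, 97.
Combined cut positions: 48, 60, 97.
Linear molecule, 3 cuts → 4 fragments:
  1–48 → 48 bp
  49–60 → 12 bp
  61–97 → 37 bp
  98–120 → 23 bp
Sorted largest to smallest: 48, 37, 23, 12 bp.

48, 37, 23, 12 bp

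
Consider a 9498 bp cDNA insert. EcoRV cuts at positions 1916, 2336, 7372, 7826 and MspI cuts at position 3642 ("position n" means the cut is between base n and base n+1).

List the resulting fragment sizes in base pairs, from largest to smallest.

3730, 1916, 1672, 1306, 454, 420 bp

Combined cut positions (sorted): 1916, 2336, 3642, 7372, 7826.
Linear molecule, 5 cuts → 6 fragments:
  1916 − 0 = 1916 bp
  2336 − 1916 = 420 bp
  3642 − 2336 = 1306 bp
  7372 − 3642 = 3730 bp
  7826 − 7372 = 454 bp
  9498 − 7826 = 1672 bp
Sorted largest to smallest: 3730, 1916, 1672, 1306, 454, 420 bp.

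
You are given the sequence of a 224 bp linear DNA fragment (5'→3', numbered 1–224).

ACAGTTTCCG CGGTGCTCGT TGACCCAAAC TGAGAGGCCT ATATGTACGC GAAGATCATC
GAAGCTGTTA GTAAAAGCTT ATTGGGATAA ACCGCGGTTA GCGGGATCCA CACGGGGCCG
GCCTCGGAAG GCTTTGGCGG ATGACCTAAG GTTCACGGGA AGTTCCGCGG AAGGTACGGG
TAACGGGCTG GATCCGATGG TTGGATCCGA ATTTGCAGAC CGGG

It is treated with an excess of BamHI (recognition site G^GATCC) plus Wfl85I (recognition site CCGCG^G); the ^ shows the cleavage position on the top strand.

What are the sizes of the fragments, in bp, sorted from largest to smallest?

84, 65, 21, 21, 13, 12, 8 bp

BamHI sites (GGATCC) start at positions 104, 190, 203.
BamHI cuts after the first base of each site, so after positions 104, 190, 203.
Wfl85I sites (CCGCGG) start at positions 8, 92, 165.
Wfl85I cuts after base 5 of each site (before the last base), so after positions 12, 96, 169.
Combined cut positions: 12, 96, 104, 169, 190, 203.
Linear molecule, 6 cuts → 7 fragments:
  1–12 → 12 bp
  13–96 → 84 bp
  97–104 → 8 bp
  105–169 → 65 bp
  170–190 → 21 bp
  191–203 → 13 bp
  204–224 → 21 bp
Sorted largest to smallest: 84, 65, 21, 21, 13, 12, 8 bp.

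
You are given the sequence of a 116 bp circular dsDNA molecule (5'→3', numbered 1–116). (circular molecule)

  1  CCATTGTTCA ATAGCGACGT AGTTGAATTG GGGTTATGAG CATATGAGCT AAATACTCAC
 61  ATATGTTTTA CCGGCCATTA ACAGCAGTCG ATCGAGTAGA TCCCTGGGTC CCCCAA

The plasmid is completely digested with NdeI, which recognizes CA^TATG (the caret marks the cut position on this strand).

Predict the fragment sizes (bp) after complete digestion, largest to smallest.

97, 19 bp

NdeI sites (CATATG) start at positions 41, 60.
NdeI cuts after base 2 of each site, so after positions 42, 61.
Circular molecule, 2 cuts → 2 fragments:
  43–61 → 19 bp
  62–116 then 1–42 → 55 + 42 = 97 bp
Sorted largest to smallest: 97, 19 bp.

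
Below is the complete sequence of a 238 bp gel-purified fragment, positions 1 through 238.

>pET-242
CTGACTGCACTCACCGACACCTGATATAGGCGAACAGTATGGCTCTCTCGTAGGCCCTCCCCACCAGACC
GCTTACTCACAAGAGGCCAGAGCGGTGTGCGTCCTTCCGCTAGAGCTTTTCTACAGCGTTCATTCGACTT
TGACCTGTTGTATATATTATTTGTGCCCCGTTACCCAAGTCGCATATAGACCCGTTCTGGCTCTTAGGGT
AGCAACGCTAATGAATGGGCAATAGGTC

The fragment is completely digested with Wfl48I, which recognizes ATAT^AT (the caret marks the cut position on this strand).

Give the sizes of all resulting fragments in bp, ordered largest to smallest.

155, 83 bp

The Wfl48I site (ATATAT) starts at position 152.
Wfl48I cuts after base 4 of each site, so after position 155.
Linear molecule, 1 cut → 2 fragments:
  1–155 → 155 bp
  156–238 → 83 bp
Sorted largest to smallest: 155, 83 bp.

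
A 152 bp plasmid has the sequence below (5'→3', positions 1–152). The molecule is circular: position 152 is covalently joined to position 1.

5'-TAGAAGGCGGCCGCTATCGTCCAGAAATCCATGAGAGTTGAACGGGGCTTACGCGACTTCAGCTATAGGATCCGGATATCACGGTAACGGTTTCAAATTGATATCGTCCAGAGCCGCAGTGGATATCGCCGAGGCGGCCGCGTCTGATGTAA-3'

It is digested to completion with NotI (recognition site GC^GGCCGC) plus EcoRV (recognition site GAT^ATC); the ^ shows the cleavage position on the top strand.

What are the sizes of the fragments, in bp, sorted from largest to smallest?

69, 25, 25, 22, 11 bp

NotI sites (GCGGCCGC) start at positions 7, 134.
NotI cuts after base 2 of each site, so after positions 8, 135.
EcoRV sites (GATATC) start at positions 75, 100, 122.
EcoRV cuts after base 3 of each site, so after positions 77, 102, 124.
Combined cut positions: 8, 77, 102, 124, 135.
Circular molecule, 5 cuts → 5 fragments:
  9–77 → 69 bp
  78–102 → 25 bp
  103–124 → 22 bp
  125–135 → 11 bp
  136–152 then 1–8 → 17 + 8 = 25 bp
Sorted largest to smallest: 69, 25, 25, 22, 11 bp.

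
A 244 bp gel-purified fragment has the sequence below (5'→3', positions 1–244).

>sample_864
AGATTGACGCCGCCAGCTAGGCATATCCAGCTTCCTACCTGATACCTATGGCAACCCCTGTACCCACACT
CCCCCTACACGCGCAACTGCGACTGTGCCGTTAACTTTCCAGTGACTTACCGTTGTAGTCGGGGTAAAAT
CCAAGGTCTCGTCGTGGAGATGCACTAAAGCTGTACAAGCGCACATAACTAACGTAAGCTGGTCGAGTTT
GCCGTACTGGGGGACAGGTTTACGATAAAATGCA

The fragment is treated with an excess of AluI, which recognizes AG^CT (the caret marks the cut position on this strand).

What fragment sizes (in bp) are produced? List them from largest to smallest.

AluI sites (AGCT) start at positions 15, 29, 169, 197.
AluI cuts after base 2 of each site, so after positions 16, 30, 170, 198.
Linear molecule, 4 cuts → 5 fragments:
  1–16 → 16 bp
  17–30 → 14 bp
  31–170 → 140 bp
  171–198 → 28 bp
  199–244 → 46 bp
Sorted largest to smallest: 140, 46, 28, 16, 14 bp.

140, 46, 28, 16, 14 bp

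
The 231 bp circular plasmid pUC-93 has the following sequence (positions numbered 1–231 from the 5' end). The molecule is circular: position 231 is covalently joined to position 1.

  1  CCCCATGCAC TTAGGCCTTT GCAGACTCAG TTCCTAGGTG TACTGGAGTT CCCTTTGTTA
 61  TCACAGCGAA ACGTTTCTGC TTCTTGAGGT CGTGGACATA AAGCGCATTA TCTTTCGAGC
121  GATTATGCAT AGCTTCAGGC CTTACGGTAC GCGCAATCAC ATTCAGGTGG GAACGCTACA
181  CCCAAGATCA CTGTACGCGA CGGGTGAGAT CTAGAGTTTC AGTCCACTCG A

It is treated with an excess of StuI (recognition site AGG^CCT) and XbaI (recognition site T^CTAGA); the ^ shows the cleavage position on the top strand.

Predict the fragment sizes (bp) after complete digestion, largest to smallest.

124, 71, 36 bp

StuI sites (AGGCCT) start at positions 13, 137.
StuI cuts after base 3 of each site, so after positions 15, 139.
The XbaI site (TCTAGA) starts at position 210.
XbaI cuts after the first base of each site, so after position 210.
Combined cut positions: 15, 139, 210.
Circular molecule, 3 cuts → 3 fragments:
  16–139 → 124 bp
  140–210 → 71 bp
  211–231 then 1–15 → 21 + 15 = 36 bp
Sorted largest to smallest: 124, 71, 36 bp.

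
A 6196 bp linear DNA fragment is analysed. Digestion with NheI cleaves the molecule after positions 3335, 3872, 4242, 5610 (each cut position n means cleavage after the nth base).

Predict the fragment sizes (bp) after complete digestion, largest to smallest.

Linear molecule, 4 cuts → 5 fragments:
  3335 − 0 = 3335 bp
  3872 − 3335 = 537 bp
  4242 − 3872 = 370 bp
  5610 − 4242 = 1368 bp
  6196 − 5610 = 586 bp
Sorted largest to smallest: 3335, 1368, 586, 537, 370 bp.

3335, 1368, 586, 537, 370 bp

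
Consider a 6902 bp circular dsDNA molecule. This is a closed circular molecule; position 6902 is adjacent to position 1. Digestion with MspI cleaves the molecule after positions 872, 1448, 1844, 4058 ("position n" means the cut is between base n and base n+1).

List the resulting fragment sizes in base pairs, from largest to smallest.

Circular molecule, 4 cuts → 4 fragments:
  1448 − 872 = 576 bp
  1844 − 1448 = 396 bp
  4058 − 1844 = 2214 bp
  wrap: 6902 − 4058 + 872 = 3716 bp
Sorted largest to smallest: 3716, 2214, 576, 396 bp.

3716, 2214, 576, 396 bp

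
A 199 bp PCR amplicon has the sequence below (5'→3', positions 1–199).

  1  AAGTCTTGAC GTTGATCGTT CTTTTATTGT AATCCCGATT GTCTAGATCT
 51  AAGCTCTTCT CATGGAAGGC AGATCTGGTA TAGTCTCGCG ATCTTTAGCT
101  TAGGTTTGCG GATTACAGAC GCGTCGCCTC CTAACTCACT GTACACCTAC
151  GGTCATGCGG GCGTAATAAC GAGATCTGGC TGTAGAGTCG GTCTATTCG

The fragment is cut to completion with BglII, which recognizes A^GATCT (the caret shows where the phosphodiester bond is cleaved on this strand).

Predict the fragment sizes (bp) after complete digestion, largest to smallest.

101, 45, 27, 26 bp

BglII sites (AGATCT) start at positions 45, 71, 172.
BglII cuts after the first base of each site, so after positions 45, 71, 172.
Linear molecule, 3 cuts → 4 fragments:
  1–45 → 45 bp
  46–71 → 26 bp
  72–172 → 101 bp
  173–199 → 27 bp
Sorted largest to smallest: 101, 45, 27, 26 bp.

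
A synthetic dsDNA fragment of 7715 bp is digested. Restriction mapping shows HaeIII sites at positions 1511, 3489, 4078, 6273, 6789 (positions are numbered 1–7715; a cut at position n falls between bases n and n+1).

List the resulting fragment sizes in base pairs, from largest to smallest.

Linear molecule, 5 cuts → 6 fragments:
  1511 − 0 = 1511 bp
  3489 − 1511 = 1978 bp
  4078 − 3489 = 589 bp
  6273 − 4078 = 2195 bp
  6789 − 6273 = 516 bp
  7715 − 6789 = 926 bp
Sorted largest to smallest: 2195, 1978, 1511, 926, 589, 516 bp.

2195, 1978, 1511, 926, 589, 516 bp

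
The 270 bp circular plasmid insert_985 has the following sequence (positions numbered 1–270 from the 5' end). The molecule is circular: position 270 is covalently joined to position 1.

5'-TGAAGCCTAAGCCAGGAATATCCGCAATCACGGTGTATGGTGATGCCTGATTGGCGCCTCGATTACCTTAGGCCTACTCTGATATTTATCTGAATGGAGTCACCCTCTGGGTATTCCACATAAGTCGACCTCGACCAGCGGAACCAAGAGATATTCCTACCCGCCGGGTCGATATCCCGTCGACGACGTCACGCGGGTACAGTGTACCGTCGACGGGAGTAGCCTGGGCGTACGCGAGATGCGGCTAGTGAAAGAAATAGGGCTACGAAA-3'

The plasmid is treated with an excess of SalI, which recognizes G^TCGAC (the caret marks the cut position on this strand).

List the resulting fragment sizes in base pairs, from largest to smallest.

SalI sites (GTCGAC) start at positions 124, 179, 209.
SalI cuts after the first base of each site, so after positions 124, 179, 209.
Circular molecule, 3 cuts → 3 fragments:
  125–179 → 55 bp
  180–209 → 30 bp
  210–270 then 1–124 → 61 + 124 = 185 bp
Sorted largest to smallest: 185, 55, 30 bp.

185, 55, 30 bp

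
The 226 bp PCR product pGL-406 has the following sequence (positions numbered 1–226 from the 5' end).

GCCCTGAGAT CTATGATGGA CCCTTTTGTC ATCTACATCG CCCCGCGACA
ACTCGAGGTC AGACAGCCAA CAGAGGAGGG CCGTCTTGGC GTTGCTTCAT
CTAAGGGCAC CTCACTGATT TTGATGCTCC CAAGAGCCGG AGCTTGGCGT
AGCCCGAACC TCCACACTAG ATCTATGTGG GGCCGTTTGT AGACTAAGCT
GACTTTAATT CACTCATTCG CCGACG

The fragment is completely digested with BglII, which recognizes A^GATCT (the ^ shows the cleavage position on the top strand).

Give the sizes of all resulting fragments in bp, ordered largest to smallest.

162, 57, 7 bp

BglII sites (AGATCT) start at positions 7, 169.
BglII cuts after the first base of each site, so after positions 7, 169.
Linear molecule, 2 cuts → 3 fragments:
  1–7 → 7 bp
  8–169 → 162 bp
  170–226 → 57 bp
Sorted largest to smallest: 162, 57, 7 bp.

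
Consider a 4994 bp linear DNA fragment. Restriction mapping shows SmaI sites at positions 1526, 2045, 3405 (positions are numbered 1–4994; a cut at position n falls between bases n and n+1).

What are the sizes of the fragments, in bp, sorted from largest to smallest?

Linear molecule, 3 cuts → 4 fragments:
  1526 − 0 = 1526 bp
  2045 − 1526 = 519 bp
  3405 − 2045 = 1360 bp
  4994 − 3405 = 1589 bp
Sorted largest to smallest: 1589, 1526, 1360, 519 bp.

1589, 1526, 1360, 519 bp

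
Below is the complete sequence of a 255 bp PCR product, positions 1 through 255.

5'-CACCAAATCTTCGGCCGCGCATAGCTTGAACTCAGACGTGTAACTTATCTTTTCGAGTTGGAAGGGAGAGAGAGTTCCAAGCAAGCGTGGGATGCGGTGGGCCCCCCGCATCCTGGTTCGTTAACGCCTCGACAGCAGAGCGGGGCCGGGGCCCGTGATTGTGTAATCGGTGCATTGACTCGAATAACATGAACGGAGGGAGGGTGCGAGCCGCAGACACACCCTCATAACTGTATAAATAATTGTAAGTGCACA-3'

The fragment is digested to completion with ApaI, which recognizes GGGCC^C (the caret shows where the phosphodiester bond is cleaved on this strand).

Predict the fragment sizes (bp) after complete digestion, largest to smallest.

103, 102, 50 bp

ApaI sites (GGGCCC) start at positions 99, 149.
ApaI cuts after base 5 of each site (before the last base), so after positions 103, 153.
Linear molecule, 2 cuts → 3 fragments:
  1–103 → 103 bp
  104–153 → 50 bp
  154–255 → 102 bp
Sorted largest to smallest: 103, 102, 50 bp.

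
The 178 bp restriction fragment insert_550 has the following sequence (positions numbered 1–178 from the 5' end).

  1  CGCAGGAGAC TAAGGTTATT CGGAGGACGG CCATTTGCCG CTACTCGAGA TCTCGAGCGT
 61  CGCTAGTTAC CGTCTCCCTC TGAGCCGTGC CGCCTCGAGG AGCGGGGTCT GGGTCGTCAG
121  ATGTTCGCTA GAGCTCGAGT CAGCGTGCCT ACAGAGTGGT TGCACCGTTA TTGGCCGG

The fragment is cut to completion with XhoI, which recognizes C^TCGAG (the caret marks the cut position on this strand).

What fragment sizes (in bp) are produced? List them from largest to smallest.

XhoI sites (CTCGAG) start at positions 44, 52, 94, 134.
XhoI cuts after the first base of each site, so after positions 44, 52, 94, 134.
Linear molecule, 4 cuts → 5 fragments:
  1–44 → 44 bp
  45–52 → 8 bp
  53–94 → 42 bp
  95–134 → 40 bp
  135–178 → 44 bp
Sorted largest to smallest: 44, 44, 42, 40, 8 bp.

44, 44, 42, 40, 8 bp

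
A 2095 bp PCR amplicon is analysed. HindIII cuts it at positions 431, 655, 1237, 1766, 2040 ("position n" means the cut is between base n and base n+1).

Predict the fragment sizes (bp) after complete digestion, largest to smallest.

582, 529, 431, 274, 224, 55 bp

Linear molecule, 5 cuts → 6 fragments:
  431 − 0 = 431 bp
  655 − 431 = 224 bp
  1237 − 655 = 582 bp
  1766 − 1237 = 529 bp
  2040 − 1766 = 274 bp
  2095 − 2040 = 55 bp
Sorted largest to smallest: 582, 529, 431, 274, 224, 55 bp.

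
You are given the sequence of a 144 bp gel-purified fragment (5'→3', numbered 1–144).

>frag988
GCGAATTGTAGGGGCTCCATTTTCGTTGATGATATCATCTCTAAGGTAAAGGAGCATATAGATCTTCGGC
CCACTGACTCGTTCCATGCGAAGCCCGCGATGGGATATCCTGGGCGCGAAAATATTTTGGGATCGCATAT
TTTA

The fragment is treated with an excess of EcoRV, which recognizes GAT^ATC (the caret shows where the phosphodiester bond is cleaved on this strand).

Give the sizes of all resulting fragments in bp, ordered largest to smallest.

EcoRV sites (GATATC) start at positions 31, 104.
EcoRV cuts after base 3 of each site, so after positions 33, 106.
Linear molecule, 2 cuts → 3 fragments:
  1–33 → 33 bp
  34–106 → 73 bp
  107–144 → 38 bp
Sorted largest to smallest: 73, 38, 33 bp.

73, 38, 33 bp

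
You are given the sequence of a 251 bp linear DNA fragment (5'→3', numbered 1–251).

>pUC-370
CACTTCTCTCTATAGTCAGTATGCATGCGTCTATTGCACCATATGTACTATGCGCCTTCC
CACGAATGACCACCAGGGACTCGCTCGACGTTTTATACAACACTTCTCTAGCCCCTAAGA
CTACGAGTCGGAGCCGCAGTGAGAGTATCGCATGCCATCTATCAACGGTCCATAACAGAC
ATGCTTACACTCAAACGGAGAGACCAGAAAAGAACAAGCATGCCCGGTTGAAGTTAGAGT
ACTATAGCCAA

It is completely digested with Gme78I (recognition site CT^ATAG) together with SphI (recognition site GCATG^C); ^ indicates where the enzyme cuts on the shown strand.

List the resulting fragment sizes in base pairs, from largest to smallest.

127, 68, 21, 16, 11, 8 bp

Gme78I sites (CTATAG) start at positions 10, 242.
Gme78I cuts after base 2 of each site, so after positions 11, 243.
SphI sites (GCATGC) start at positions 23, 150, 218.
SphI cuts after base 5 of each site (before the last base), so after positions 27, 154, 222.
Combined cut positions: 11, 27, 154, 222, 243.
Linear molecule, 5 cuts → 6 fragments:
  1–11 → 11 bp
  12–27 → 16 bp
  28–154 → 127 bp
  155–222 → 68 bp
  223–243 → 21 bp
  244–251 → 8 bp
Sorted largest to smallest: 127, 68, 21, 16, 11, 8 bp.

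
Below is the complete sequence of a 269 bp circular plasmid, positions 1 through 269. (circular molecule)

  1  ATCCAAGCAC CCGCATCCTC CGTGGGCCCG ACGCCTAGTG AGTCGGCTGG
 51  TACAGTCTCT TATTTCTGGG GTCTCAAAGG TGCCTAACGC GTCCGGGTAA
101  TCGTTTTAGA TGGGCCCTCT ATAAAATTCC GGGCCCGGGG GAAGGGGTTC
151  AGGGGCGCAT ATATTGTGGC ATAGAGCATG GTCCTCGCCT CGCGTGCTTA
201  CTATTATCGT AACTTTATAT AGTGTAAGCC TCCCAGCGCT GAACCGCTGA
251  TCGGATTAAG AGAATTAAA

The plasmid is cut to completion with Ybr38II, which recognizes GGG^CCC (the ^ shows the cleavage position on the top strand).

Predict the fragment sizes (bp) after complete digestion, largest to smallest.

162, 88, 19 bp

Ybr38II sites (GGGCCC) start at positions 24, 112, 131.
Ybr38II cuts after base 3 of each site, so after positions 26, 114, 133.
Circular molecule, 3 cuts → 3 fragments:
  27–114 → 88 bp
  115–133 → 19 bp
  134–269 then 1–26 → 136 + 26 = 162 bp
Sorted largest to smallest: 162, 88, 19 bp.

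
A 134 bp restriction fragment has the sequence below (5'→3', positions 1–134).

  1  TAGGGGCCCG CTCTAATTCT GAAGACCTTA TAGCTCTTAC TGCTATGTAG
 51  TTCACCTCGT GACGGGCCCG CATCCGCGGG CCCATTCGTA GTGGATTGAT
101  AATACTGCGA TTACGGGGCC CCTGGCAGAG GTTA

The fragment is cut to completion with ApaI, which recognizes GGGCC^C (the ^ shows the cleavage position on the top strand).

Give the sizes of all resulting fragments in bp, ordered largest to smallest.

60, 38, 14, 14, 8 bp

ApaI sites (GGGCCC) start at positions 4, 64, 78, 116.
ApaI cuts after base 5 of each site (before the last base), so after positions 8, 68, 82, 120.
Linear molecule, 4 cuts → 5 fragments:
  1–8 → 8 bp
  9–68 → 60 bp
  69–82 → 14 bp
  83–120 → 38 bp
  121–134 → 14 bp
Sorted largest to smallest: 60, 38, 14, 14, 8 bp.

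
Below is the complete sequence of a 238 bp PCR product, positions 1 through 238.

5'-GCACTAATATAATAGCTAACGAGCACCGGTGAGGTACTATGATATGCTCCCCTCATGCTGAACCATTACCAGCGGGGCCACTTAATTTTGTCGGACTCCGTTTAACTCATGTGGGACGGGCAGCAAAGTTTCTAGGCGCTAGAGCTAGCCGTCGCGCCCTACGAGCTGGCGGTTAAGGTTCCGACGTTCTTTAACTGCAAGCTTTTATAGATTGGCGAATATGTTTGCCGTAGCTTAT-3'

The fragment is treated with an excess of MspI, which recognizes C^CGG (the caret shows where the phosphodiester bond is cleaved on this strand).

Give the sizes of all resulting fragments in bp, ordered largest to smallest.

The MspI site (CCGG) starts at position 26.
MspI cuts after the first base of each site, so after position 26.
Linear molecule, 1 cut → 2 fragments:
  1–26 → 26 bp
  27–238 → 212 bp
Sorted largest to smallest: 212, 26 bp.

212, 26 bp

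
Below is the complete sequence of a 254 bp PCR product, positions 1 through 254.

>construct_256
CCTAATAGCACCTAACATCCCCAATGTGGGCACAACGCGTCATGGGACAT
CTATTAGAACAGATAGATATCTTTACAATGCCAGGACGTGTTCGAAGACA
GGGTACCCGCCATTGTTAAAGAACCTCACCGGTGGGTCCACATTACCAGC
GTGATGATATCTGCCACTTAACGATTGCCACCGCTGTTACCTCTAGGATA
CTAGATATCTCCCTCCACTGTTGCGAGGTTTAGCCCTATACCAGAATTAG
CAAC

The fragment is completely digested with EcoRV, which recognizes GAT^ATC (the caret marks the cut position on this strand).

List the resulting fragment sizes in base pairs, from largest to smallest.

90, 68, 48, 48 bp

EcoRV sites (GATATC) start at positions 66, 156, 204.
EcoRV cuts after base 3 of each site, so after positions 68, 158, 206.
Linear molecule, 3 cuts → 4 fragments:
  1–68 → 68 bp
  69–158 → 90 bp
  159–206 → 48 bp
  207–254 → 48 bp
Sorted largest to smallest: 90, 68, 48, 48 bp.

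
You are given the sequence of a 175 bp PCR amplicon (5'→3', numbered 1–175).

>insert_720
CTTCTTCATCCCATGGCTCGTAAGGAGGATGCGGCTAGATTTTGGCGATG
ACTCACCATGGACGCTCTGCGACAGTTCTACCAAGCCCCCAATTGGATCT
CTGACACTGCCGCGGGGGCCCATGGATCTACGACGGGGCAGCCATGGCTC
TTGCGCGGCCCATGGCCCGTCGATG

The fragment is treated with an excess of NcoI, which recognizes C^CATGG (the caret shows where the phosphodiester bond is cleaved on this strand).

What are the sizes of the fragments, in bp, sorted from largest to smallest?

NcoI sites (CCATGG) start at positions 11, 56, 120, 142, 160.
NcoI cuts after the first base of each site, so after positions 11, 56, 120, 142, 160.
Linear molecule, 5 cuts → 6 fragments:
  1–11 → 11 bp
  12–56 → 45 bp
  57–120 → 64 bp
  121–142 → 22 bp
  143–160 → 18 bp
  161–175 → 15 bp
Sorted largest to smallest: 64, 45, 22, 18, 15, 11 bp.

64, 45, 22, 18, 15, 11 bp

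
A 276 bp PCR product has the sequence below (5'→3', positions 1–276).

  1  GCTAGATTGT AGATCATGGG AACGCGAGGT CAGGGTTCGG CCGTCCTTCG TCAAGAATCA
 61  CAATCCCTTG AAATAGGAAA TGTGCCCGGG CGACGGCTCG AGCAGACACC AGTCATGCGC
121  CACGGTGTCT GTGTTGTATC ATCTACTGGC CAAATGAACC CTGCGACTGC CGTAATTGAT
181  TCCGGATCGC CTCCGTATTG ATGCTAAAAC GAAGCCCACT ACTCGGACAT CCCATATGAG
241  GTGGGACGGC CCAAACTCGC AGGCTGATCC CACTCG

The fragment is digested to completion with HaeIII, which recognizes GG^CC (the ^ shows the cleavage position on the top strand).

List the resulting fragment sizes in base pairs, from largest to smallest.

109, 100, 40, 27 bp

HaeIII sites (GGCC) start at positions 39, 148, 248.
HaeIII cuts after base 2 of each site, so after positions 40, 149, 249.
Linear molecule, 3 cuts → 4 fragments:
  1–40 → 40 bp
  41–149 → 109 bp
  150–249 → 100 bp
  250–276 → 27 bp
Sorted largest to smallest: 109, 100, 40, 27 bp.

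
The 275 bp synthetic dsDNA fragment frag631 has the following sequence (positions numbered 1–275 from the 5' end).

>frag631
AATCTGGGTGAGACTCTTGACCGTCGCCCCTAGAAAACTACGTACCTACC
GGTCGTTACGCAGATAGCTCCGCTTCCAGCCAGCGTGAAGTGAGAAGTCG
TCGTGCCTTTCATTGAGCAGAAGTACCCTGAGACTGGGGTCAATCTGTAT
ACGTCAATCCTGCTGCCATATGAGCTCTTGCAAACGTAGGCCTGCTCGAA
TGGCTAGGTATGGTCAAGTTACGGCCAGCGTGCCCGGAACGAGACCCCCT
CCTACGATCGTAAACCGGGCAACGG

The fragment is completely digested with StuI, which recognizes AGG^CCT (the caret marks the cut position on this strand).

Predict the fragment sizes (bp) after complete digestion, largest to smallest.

190, 85 bp

The StuI site (AGGCCT) starts at position 188.
StuI cuts after base 3 of each site, so after position 190.
Linear molecule, 1 cut → 2 fragments:
  1–190 → 190 bp
  191–275 → 85 bp
Sorted largest to smallest: 190, 85 bp.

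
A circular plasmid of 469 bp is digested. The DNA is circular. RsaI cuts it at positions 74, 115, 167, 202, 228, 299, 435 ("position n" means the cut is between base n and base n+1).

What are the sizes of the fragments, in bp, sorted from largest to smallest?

Circular molecule, 7 cuts → 7 fragments:
  115 − 74 = 41 bp
  167 − 115 = 52 bp
  202 − 167 = 35 bp
  228 − 202 = 26 bp
  299 − 228 = 71 bp
  435 − 299 = 136 bp
  wrap: 469 − 435 + 74 = 108 bp
Sorted largest to smallest: 136, 108, 71, 52, 41, 35, 26 bp.

136, 108, 71, 52, 41, 35, 26 bp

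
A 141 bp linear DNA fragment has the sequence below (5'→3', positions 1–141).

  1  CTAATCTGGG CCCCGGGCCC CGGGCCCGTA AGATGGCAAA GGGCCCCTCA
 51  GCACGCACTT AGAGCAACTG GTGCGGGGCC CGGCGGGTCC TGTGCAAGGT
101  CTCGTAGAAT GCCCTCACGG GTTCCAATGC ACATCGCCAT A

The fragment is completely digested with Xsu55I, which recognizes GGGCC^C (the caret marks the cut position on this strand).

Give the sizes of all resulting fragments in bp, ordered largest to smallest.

Xsu55I sites (GGGCCC) start at positions 8, 15, 22, 41, 76.
Xsu55I cuts after base 5 of each site (before the last base), so after positions 12, 19, 26, 45, 80.
Linear molecule, 5 cuts → 6 fragments:
  1–12 → 12 bp
  13–19 → 7 bp
  20–26 → 7 bp
  27–45 → 19 bp
  46–80 → 35 bp
  81–141 → 61 bp
Sorted largest to smallest: 61, 35, 19, 12, 7, 7 bp.

61, 35, 19, 12, 7, 7 bp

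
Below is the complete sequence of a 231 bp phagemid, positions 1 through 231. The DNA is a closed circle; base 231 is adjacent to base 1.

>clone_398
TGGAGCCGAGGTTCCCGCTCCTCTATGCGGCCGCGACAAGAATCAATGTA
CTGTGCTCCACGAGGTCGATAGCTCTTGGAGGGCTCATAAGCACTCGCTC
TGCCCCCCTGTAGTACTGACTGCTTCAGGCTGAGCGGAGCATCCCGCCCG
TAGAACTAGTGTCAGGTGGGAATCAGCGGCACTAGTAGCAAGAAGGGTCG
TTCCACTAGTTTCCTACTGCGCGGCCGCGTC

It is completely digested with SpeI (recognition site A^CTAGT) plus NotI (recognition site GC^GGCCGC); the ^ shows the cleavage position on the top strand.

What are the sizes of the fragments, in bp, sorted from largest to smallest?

SpeI sites (ACTAGT) start at positions 155, 181, 205.
SpeI cuts after the first base of each site, so after positions 155, 181, 205.
NotI sites (GCGGCCGC) start at positions 27, 221.
NotI cuts after base 2 of each site, so after positions 28, 222.
Combined cut positions: 28, 155, 181, 205, 222.
Circular molecule, 5 cuts → 5 fragments:
  29–155 → 127 bp
  156–181 → 26 bp
  182–205 → 24 bp
  206–222 → 17 bp
  223–231 then 1–28 → 9 + 28 = 37 bp
Sorted largest to smallest: 127, 37, 26, 24, 17 bp.

127, 37, 26, 24, 17 bp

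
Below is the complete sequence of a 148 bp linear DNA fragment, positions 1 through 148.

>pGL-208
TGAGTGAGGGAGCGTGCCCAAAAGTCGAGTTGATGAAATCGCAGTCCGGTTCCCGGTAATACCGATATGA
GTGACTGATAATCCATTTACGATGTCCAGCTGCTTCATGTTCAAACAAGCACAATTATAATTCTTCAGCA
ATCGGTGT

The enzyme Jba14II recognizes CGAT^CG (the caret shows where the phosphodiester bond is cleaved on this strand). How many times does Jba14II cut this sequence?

0

No occurrence of CGATCG is present in the sequence.
Jba14II does not cut: 0 sites.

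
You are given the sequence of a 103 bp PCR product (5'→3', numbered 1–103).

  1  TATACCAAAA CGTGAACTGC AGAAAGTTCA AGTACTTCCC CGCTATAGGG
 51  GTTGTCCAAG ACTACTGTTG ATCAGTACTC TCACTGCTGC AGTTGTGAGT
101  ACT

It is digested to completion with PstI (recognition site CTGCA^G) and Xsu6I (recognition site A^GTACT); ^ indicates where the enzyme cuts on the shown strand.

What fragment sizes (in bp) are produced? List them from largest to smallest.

43, 21, 17, 10, 7, 5 bp

PstI sites (CTGCAG) start at positions 17, 87.
PstI cuts after base 5 of each site (before the last base), so after positions 21, 91.
Xsu6I sites (AGTACT) start at positions 31, 74, 98.
Xsu6I cuts after the first base of each site, so after positions 31, 74, 98.
Combined cut positions: 21, 31, 74, 91, 98.
Linear molecule, 5 cuts → 6 fragments:
  1–21 → 21 bp
  22–31 → 10 bp
  32–74 → 43 bp
  75–91 → 17 bp
  92–98 → 7 bp
  99–103 → 5 bp
Sorted largest to smallest: 43, 21, 17, 10, 7, 5 bp.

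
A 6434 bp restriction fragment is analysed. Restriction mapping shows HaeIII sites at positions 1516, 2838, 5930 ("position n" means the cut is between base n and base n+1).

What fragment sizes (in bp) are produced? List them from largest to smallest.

3092, 1516, 1322, 504 bp

Linear molecule, 3 cuts → 4 fragments:
  1516 − 0 = 1516 bp
  2838 − 1516 = 1322 bp
  5930 − 2838 = 3092 bp
  6434 − 5930 = 504 bp
Sorted largest to smallest: 3092, 1516, 1322, 504 bp.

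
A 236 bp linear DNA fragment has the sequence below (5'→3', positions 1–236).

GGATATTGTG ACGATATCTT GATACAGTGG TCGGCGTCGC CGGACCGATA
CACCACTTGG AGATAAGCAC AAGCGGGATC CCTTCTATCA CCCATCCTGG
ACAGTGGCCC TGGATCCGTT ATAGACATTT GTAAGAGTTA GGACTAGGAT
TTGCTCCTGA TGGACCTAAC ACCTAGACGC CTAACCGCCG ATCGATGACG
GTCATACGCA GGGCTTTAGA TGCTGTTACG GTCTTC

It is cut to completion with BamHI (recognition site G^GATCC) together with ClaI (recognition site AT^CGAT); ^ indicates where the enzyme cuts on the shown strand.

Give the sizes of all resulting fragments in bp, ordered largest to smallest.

BamHI sites (GGATCC) start at positions 76, 112.
BamHI cuts after the first base of each site, so after positions 76, 112.
The ClaI site (ATCGAT) starts at position 191.
ClaI cuts after base 2 of each site, so after position 192.
Combined cut positions: 76, 112, 192.
Linear molecule, 3 cuts → 4 fragments:
  1–76 → 76 bp
  77–112 → 36 bp
  113–192 → 80 bp
  193–236 → 44 bp
Sorted largest to smallest: 80, 76, 44, 36 bp.

80, 76, 44, 36 bp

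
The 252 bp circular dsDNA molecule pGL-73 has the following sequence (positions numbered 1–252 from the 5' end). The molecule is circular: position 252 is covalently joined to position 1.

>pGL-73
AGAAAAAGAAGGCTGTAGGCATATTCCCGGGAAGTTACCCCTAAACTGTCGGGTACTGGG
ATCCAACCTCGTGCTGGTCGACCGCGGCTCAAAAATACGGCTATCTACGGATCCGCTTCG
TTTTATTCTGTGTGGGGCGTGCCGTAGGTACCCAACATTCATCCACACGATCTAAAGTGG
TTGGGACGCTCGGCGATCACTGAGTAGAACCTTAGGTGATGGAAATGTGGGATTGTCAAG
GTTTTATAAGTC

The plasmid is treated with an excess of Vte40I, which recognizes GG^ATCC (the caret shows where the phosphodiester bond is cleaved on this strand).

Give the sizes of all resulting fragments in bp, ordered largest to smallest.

Vte40I sites (GGATCC) start at positions 59, 109.
Vte40I cuts after base 2 of each site, so after positions 60, 110.
Circular molecule, 2 cuts → 2 fragments:
  61–110 → 50 bp
  111–252 then 1–60 → 142 + 60 = 202 bp
Sorted largest to smallest: 202, 50 bp.

202, 50 bp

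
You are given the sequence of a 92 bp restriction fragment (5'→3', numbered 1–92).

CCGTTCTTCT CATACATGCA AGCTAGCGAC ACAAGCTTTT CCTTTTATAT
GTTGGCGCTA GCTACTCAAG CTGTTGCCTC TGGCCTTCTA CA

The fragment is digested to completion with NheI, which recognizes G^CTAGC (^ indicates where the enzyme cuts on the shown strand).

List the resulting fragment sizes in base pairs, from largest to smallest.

35, 35, 22 bp

NheI sites (GCTAGC) start at positions 22, 57.
NheI cuts after the first base of each site, so after positions 22, 57.
Linear molecule, 2 cuts → 3 fragments:
  1–22 → 22 bp
  23–57 → 35 bp
  58–92 → 35 bp
Sorted largest to smallest: 35, 35, 22 bp.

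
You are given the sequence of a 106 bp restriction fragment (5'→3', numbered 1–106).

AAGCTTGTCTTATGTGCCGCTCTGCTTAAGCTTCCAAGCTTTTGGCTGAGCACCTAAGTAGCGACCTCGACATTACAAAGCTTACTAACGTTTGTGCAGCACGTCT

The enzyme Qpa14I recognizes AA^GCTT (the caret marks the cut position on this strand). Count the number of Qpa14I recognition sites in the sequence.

4

AAGCTT occurs starting at positions 1, 28, 36, 78.
Qpa14I cuts at 4 sites.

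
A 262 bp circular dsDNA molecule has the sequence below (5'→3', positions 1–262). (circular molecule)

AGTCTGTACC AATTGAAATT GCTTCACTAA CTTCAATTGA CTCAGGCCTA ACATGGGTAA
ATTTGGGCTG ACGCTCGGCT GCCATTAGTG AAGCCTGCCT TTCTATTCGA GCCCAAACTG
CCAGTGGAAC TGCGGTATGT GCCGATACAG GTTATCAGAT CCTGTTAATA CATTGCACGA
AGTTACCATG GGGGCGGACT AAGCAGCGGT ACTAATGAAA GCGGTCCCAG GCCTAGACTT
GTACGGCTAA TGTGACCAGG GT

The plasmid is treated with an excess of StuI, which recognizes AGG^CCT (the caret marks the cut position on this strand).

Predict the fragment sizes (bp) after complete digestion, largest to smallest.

185, 77 bp

StuI sites (AGGCCT) start at positions 44, 229.
StuI cuts after base 3 of each site, so after positions 46, 231.
Circular molecule, 2 cuts → 2 fragments:
  47–231 → 185 bp
  232–262 then 1–46 → 31 + 46 = 77 bp
Sorted largest to smallest: 185, 77 bp.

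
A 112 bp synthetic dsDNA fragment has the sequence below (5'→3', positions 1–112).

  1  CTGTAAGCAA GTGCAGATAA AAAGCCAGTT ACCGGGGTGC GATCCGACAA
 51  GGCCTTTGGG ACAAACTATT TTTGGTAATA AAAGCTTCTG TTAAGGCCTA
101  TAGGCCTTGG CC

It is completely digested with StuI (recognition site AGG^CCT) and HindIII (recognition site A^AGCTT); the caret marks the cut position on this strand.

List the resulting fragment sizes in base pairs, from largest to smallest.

52, 30, 14, 8, 8 bp

StuI sites (AGGCCT) start at positions 50, 94, 102.
StuI cuts after base 3 of each site, so after positions 52, 96, 104.
The HindIII site (AAGCTT) starts at position 82.
HindIII cuts after the first base of each site, so after position 82.
Combined cut positions: 52, 82, 96, 104.
Linear molecule, 4 cuts → 5 fragments:
  1–52 → 52 bp
  53–82 → 30 bp
  83–96 → 14 bp
  97–104 → 8 bp
  105–112 → 8 bp
Sorted largest to smallest: 52, 30, 14, 8, 8 bp.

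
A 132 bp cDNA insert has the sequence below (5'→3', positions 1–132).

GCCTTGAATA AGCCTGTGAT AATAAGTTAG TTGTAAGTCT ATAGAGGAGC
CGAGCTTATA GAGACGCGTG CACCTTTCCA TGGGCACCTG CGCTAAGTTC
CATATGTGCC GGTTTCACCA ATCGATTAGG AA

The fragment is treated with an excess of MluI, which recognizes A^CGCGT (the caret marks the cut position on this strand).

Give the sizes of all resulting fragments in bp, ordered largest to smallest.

The MluI site (ACGCGT) starts at position 64.
MluI cuts after the first base of each site, so after position 64.
Linear molecule, 1 cut → 2 fragments:
  1–64 → 64 bp
  65–132 → 68 bp
Sorted largest to smallest: 68, 64 bp.

68, 64 bp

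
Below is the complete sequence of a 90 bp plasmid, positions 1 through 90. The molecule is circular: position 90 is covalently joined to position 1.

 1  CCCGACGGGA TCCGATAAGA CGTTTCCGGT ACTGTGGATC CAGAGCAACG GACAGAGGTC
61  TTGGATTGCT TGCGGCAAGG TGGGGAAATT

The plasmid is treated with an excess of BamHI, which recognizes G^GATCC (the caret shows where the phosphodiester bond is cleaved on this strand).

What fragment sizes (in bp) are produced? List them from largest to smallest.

62, 28 bp

BamHI sites (GGATCC) start at positions 8, 36.
BamHI cuts after the first base of each site, so after positions 8, 36.
Circular molecule, 2 cuts → 2 fragments:
  9–36 → 28 bp
  37–90 then 1–8 → 54 + 8 = 62 bp
Sorted largest to smallest: 62, 28 bp.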